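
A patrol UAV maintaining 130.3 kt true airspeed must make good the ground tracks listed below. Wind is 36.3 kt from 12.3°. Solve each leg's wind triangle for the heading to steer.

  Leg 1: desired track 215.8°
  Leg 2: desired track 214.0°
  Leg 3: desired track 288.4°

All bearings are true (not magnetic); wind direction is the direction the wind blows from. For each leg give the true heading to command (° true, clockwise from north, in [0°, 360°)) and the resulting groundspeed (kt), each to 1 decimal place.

Leg 1: desired track 215.8°; wind correction +6.4° → command heading 222.2°, groundspeed 162.8 kt
Leg 2: desired track 214.0°; wind correction +5.9° → command heading 219.9°, groundspeed 163.3 kt
Leg 3: desired track 288.4°; wind correction +16.1° → command heading 304.5°, groundspeed 121.3 kt

Leg 1: heading=222.2°, groundspeed=162.8 kt
Leg 2: heading=219.9°, groundspeed=163.3 kt
Leg 3: heading=304.5°, groundspeed=121.3 kt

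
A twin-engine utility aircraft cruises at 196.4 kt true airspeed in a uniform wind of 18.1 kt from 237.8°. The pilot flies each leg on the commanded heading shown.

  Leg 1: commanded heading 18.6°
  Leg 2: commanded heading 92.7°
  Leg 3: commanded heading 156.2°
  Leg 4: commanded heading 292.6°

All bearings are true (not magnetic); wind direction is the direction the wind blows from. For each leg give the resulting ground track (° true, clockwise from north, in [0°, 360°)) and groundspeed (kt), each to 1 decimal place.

Leg 1: track=21.7°, groundspeed=210.7 kt
Leg 2: track=89.9°, groundspeed=211.5 kt
Leg 3: track=150.9°, groundspeed=194.6 kt
Leg 4: track=297.1°, groundspeed=186.6 kt

Leg 1: heading 18.6°; drift +3.1° → track 21.7°, groundspeed 210.7 kt
Leg 2: heading 92.7°; drift -2.8° → track 89.9°, groundspeed 211.5 kt
Leg 3: heading 156.2°; drift -5.3° → track 150.9°, groundspeed 194.6 kt
Leg 4: heading 292.6°; drift +4.5° → track 297.1°, groundspeed 186.6 kt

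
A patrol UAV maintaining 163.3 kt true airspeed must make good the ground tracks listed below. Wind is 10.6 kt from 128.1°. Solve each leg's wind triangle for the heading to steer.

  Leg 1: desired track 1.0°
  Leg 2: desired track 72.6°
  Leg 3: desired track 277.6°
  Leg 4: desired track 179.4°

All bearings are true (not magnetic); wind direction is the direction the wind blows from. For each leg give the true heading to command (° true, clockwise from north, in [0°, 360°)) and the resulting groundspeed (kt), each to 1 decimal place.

Leg 1: desired track 1.0°; wind correction +3.0° → command heading 4.0°, groundspeed 169.5 kt
Leg 2: desired track 72.6°; wind correction +3.1° → command heading 75.7°, groundspeed 157.1 kt
Leg 3: desired track 277.6°; wind correction -1.9° → command heading 275.7°, groundspeed 172.3 kt
Leg 4: desired track 179.4°; wind correction -2.9° → command heading 176.5°, groundspeed 156.5 kt

Leg 1: heading=4.0°, groundspeed=169.5 kt
Leg 2: heading=75.7°, groundspeed=157.1 kt
Leg 3: heading=275.7°, groundspeed=172.3 kt
Leg 4: heading=176.5°, groundspeed=156.5 kt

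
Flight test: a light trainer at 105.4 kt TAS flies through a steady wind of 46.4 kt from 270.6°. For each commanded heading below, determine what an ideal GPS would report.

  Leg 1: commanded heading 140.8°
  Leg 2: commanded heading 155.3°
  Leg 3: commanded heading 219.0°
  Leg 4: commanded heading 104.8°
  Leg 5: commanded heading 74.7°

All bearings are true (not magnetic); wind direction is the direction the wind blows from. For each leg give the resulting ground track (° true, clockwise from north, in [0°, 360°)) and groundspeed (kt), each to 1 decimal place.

Leg 1: heading 140.8°; drift -14.8° → track 126.0°, groundspeed 139.7 kt
Leg 2: heading 155.3°; drift -18.5° → track 136.8°, groundspeed 132.1 kt
Leg 3: heading 219.0°; drift -25.4° → track 193.6°, groundspeed 84.8 kt
Leg 4: heading 104.8°; drift -4.3° → track 100.5°, groundspeed 150.8 kt
Leg 5: heading 74.7°; drift +4.8° → track 79.5°, groundspeed 150.6 kt

Leg 1: track=126.0°, groundspeed=139.7 kt
Leg 2: track=136.8°, groundspeed=132.1 kt
Leg 3: track=193.6°, groundspeed=84.8 kt
Leg 4: track=100.5°, groundspeed=150.8 kt
Leg 5: track=79.5°, groundspeed=150.6 kt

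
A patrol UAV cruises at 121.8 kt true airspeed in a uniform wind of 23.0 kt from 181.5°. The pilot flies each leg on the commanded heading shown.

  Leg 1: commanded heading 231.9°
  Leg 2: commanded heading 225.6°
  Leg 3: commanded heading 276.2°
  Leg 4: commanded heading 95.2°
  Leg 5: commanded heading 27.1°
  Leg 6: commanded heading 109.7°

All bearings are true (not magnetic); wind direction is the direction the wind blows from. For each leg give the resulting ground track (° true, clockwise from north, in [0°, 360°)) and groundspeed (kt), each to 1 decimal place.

Leg 1: heading 231.9°; drift +9.4° → track 241.3°, groundspeed 108.6 kt
Leg 2: heading 225.6°; drift +8.6° → track 234.2°, groundspeed 106.5 kt
Leg 3: heading 276.2°; drift +10.5° → track 286.7°, groundspeed 125.8 kt
Leg 4: heading 95.2°; drift -10.8° → track 84.4°, groundspeed 122.5 kt
Leg 5: heading 27.1°; drift -4.0° → track 23.1°, groundspeed 142.9 kt
Leg 6: heading 109.7°; drift -10.8° → track 98.9°, groundspeed 116.7 kt

Leg 1: track=241.3°, groundspeed=108.6 kt
Leg 2: track=234.2°, groundspeed=106.5 kt
Leg 3: track=286.7°, groundspeed=125.8 kt
Leg 4: track=84.4°, groundspeed=122.5 kt
Leg 5: track=23.1°, groundspeed=142.9 kt
Leg 6: track=98.9°, groundspeed=116.7 kt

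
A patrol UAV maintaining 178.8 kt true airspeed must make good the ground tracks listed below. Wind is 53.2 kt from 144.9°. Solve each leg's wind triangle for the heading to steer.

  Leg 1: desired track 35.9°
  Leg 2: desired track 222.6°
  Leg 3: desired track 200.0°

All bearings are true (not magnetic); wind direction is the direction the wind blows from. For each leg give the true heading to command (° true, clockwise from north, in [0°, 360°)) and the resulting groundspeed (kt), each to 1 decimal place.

Leg 1: desired track 35.9°; wind correction +16.3° → command heading 52.2°, groundspeed 188.9 kt
Leg 2: desired track 222.6°; wind correction -16.9° → command heading 205.7°, groundspeed 159.7 kt
Leg 3: desired track 200.0°; wind correction -14.1° → command heading 185.9°, groundspeed 143.0 kt

Leg 1: heading=52.2°, groundspeed=188.9 kt
Leg 2: heading=205.7°, groundspeed=159.7 kt
Leg 3: heading=185.9°, groundspeed=143.0 kt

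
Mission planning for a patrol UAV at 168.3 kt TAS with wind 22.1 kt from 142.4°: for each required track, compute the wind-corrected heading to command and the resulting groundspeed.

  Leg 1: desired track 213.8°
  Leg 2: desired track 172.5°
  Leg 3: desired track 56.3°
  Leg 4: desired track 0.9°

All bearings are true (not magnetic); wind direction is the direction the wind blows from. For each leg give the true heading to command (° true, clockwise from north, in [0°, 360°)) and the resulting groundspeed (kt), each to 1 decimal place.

Leg 1: heading=206.7°, groundspeed=159.9 kt
Leg 2: heading=168.7°, groundspeed=148.8 kt
Leg 3: heading=63.8°, groundspeed=165.3 kt
Leg 4: heading=5.6°, groundspeed=185.0 kt

Leg 1: desired track 213.8°; wind correction -7.1° → command heading 206.7°, groundspeed 159.9 kt
Leg 2: desired track 172.5°; wind correction -3.8° → command heading 168.7°, groundspeed 148.8 kt
Leg 3: desired track 56.3°; wind correction +7.5° → command heading 63.8°, groundspeed 165.3 kt
Leg 4: desired track 0.9°; wind correction +4.7° → command heading 5.6°, groundspeed 185.0 kt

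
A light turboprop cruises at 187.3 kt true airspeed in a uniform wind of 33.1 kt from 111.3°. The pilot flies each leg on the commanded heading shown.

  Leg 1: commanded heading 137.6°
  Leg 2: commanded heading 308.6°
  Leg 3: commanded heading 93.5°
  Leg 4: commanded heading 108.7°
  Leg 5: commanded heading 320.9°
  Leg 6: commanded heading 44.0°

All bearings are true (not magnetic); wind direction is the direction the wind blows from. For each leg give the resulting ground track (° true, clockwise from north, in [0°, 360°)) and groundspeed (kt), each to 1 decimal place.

Leg 1: heading 137.6°; drift +5.3° → track 142.9°, groundspeed 158.3 kt
Leg 2: heading 308.6°; drift -2.6° → track 306.0°, groundspeed 219.1 kt
Leg 3: heading 93.5°; drift -3.7° → track 89.8°, groundspeed 156.1 kt
Leg 4: heading 108.7°; drift -0.6° → track 108.1°, groundspeed 154.2 kt
Leg 5: heading 320.9°; drift -4.3° → track 316.6°, groundspeed 216.7 kt
Leg 6: heading 44.0°; drift -9.9° → track 34.1°, groundspeed 177.2 kt

Leg 1: track=142.9°, groundspeed=158.3 kt
Leg 2: track=306.0°, groundspeed=219.1 kt
Leg 3: track=89.8°, groundspeed=156.1 kt
Leg 4: track=108.1°, groundspeed=154.2 kt
Leg 5: track=316.6°, groundspeed=216.7 kt
Leg 6: track=34.1°, groundspeed=177.2 kt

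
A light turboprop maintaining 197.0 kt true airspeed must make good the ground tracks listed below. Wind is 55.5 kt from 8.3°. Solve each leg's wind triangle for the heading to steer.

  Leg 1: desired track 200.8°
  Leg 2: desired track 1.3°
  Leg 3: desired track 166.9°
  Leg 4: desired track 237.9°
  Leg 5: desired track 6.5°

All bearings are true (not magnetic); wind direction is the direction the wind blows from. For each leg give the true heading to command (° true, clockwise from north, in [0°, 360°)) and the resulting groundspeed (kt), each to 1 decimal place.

Leg 1: heading=204.3°, groundspeed=250.8 kt
Leg 2: heading=3.3°, groundspeed=141.8 kt
Leg 3: heading=161.0°, groundspeed=247.6 kt
Leg 4: heading=250.3°, groundspeed=228.4 kt
Leg 5: heading=7.0°, groundspeed=141.5 kt

Leg 1: desired track 200.8°; wind correction +3.5° → command heading 204.3°, groundspeed 250.8 kt
Leg 2: desired track 1.3°; wind correction +2.0° → command heading 3.3°, groundspeed 141.8 kt
Leg 3: desired track 166.9°; wind correction -5.9° → command heading 161.0°, groundspeed 247.6 kt
Leg 4: desired track 237.9°; wind correction +12.4° → command heading 250.3°, groundspeed 228.4 kt
Leg 5: desired track 6.5°; wind correction +0.5° → command heading 7.0°, groundspeed 141.5 kt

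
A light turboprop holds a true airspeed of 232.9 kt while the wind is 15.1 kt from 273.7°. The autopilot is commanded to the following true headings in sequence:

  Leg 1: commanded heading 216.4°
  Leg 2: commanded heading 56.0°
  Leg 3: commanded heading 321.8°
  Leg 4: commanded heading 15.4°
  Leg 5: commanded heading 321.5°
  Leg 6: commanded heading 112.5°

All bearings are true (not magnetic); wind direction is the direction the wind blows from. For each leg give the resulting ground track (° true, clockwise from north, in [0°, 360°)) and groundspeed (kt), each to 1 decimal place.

Leg 1: heading 216.4°; drift -3.2° → track 213.2°, groundspeed 225.1 kt
Leg 2: heading 56.0°; drift +2.2° → track 58.2°, groundspeed 245.0 kt
Leg 3: heading 321.8°; drift +2.9° → track 324.7°, groundspeed 223.1 kt
Leg 4: heading 15.4°; drift +3.6° → track 19.0°, groundspeed 236.4 kt
Leg 5: heading 321.5°; drift +2.9° → track 324.4°, groundspeed 223.0 kt
Leg 6: heading 112.5°; drift -1.1° → track 111.4°, groundspeed 247.2 kt

Leg 1: track=213.2°, groundspeed=225.1 kt
Leg 2: track=58.2°, groundspeed=245.0 kt
Leg 3: track=324.7°, groundspeed=223.1 kt
Leg 4: track=19.0°, groundspeed=236.4 kt
Leg 5: track=324.4°, groundspeed=223.0 kt
Leg 6: track=111.4°, groundspeed=247.2 kt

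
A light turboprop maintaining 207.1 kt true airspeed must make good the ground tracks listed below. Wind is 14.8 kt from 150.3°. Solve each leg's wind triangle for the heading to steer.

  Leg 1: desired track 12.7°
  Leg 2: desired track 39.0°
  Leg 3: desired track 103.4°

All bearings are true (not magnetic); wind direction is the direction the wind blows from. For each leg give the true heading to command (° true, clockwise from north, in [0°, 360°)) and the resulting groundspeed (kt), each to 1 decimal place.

Leg 1: desired track 12.7°; wind correction +2.8° → command heading 15.5°, groundspeed 217.8 kt
Leg 2: desired track 39.0°; wind correction +3.8° → command heading 42.8°, groundspeed 212.0 kt
Leg 3: desired track 103.4°; wind correction +3.0° → command heading 106.4°, groundspeed 196.7 kt

Leg 1: heading=15.5°, groundspeed=217.8 kt
Leg 2: heading=42.8°, groundspeed=212.0 kt
Leg 3: heading=106.4°, groundspeed=196.7 kt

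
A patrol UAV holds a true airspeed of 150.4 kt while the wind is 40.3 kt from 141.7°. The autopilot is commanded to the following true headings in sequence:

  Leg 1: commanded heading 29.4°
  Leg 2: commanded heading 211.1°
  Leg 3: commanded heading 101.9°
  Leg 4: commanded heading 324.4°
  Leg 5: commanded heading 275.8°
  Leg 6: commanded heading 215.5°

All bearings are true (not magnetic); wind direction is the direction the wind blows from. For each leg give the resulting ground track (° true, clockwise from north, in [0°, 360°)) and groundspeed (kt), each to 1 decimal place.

Leg 1: heading 29.4°; drift -12.7° → track 16.7°, groundspeed 169.8 kt
Leg 2: heading 211.1°; drift +15.5° → track 226.6°, groundspeed 141.3 kt
Leg 3: heading 101.9°; drift -12.2° → track 89.7°, groundspeed 122.2 kt
Leg 4: heading 324.4°; drift -0.6° → track 323.8°, groundspeed 190.7 kt
Leg 5: heading 275.8°; drift +9.2° → track 285.0°, groundspeed 180.8 kt
Leg 6: heading 215.5°; drift +15.5° → track 231.0°, groundspeed 144.4 kt

Leg 1: track=16.7°, groundspeed=169.8 kt
Leg 2: track=226.6°, groundspeed=141.3 kt
Leg 3: track=89.7°, groundspeed=122.2 kt
Leg 4: track=323.8°, groundspeed=190.7 kt
Leg 5: track=285.0°, groundspeed=180.8 kt
Leg 6: track=231.0°, groundspeed=144.4 kt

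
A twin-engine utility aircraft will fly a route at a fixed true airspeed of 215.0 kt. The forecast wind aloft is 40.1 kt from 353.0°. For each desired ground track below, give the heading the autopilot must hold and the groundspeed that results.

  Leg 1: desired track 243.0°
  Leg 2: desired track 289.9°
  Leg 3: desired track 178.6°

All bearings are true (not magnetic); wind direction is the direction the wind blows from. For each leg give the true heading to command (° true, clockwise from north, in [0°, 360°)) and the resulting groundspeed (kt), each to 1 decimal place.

Leg 1: desired track 243.0°; wind correction +10.1° → command heading 253.1°, groundspeed 225.4 kt
Leg 2: desired track 289.9°; wind correction +9.6° → command heading 299.5°, groundspeed 193.9 kt
Leg 3: desired track 178.6°; wind correction +1.0° → command heading 179.6°, groundspeed 254.9 kt

Leg 1: heading=253.1°, groundspeed=225.4 kt
Leg 2: heading=299.5°, groundspeed=193.9 kt
Leg 3: heading=179.6°, groundspeed=254.9 kt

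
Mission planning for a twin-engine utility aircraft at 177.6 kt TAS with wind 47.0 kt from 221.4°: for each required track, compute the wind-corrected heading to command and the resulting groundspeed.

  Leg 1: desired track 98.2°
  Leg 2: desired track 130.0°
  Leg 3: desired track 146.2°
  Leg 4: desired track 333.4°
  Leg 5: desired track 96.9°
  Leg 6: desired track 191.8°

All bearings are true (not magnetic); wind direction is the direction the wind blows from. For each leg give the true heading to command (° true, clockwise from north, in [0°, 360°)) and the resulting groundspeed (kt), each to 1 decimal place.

Leg 1: desired track 98.2°; wind correction +12.8° → command heading 111.0°, groundspeed 198.9 kt
Leg 2: desired track 130.0°; wind correction +15.3° → command heading 145.3°, groundspeed 172.4 kt
Leg 3: desired track 146.2°; wind correction +14.8° → command heading 161.0°, groundspeed 159.7 kt
Leg 4: desired track 333.4°; wind correction -14.2° → command heading 319.2°, groundspeed 189.8 kt
Leg 5: desired track 96.9°; wind correction +12.6° → command heading 109.5°, groundspeed 199.9 kt
Leg 6: desired track 191.8°; wind correction +7.5° → command heading 199.3°, groundspeed 135.2 kt

Leg 1: heading=111.0°, groundspeed=198.9 kt
Leg 2: heading=145.3°, groundspeed=172.4 kt
Leg 3: heading=161.0°, groundspeed=159.7 kt
Leg 4: heading=319.2°, groundspeed=189.8 kt
Leg 5: heading=109.5°, groundspeed=199.9 kt
Leg 6: heading=199.3°, groundspeed=135.2 kt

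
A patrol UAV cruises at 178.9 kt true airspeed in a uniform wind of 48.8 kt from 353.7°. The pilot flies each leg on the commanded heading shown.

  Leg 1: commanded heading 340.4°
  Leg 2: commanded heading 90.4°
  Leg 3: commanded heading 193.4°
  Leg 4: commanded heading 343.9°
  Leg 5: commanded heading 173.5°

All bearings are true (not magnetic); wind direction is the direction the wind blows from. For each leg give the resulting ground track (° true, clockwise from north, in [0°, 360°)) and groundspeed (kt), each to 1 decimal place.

Leg 1: heading 340.4°; drift -4.9° → track 335.5°, groundspeed 131.9 kt
Leg 2: heading 90.4°; drift +14.7° → track 105.1°, groundspeed 190.9 kt
Leg 3: heading 193.4°; drift -4.2° → track 189.2°, groundspeed 225.4 kt
Leg 4: heading 343.9°; drift -3.6° → track 340.3°, groundspeed 131.1 kt
Leg 5: heading 173.5°; drift +0.0° → track 173.5°, groundspeed 227.7 kt

Leg 1: track=335.5°, groundspeed=131.9 kt
Leg 2: track=105.1°, groundspeed=190.9 kt
Leg 3: track=189.2°, groundspeed=225.4 kt
Leg 4: track=340.3°, groundspeed=131.1 kt
Leg 5: track=173.5°, groundspeed=227.7 kt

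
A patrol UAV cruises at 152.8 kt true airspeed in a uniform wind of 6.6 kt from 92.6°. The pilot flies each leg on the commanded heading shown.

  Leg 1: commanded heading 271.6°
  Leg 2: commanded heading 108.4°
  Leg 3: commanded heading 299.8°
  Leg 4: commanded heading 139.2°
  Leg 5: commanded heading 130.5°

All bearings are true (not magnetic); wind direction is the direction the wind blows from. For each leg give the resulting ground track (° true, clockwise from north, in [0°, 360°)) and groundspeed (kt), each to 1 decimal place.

Leg 1: track=271.6°, groundspeed=159.4 kt
Leg 2: track=109.1°, groundspeed=146.5 kt
Leg 3: track=298.7°, groundspeed=158.7 kt
Leg 4: track=141.1°, groundspeed=148.3 kt
Leg 5: track=132.1°, groundspeed=147.6 kt

Leg 1: heading 271.6°; drift +0.0° → track 271.6°, groundspeed 159.4 kt
Leg 2: heading 108.4°; drift +0.7° → track 109.1°, groundspeed 146.5 kt
Leg 3: heading 299.8°; drift -1.1° → track 298.7°, groundspeed 158.7 kt
Leg 4: heading 139.2°; drift +1.9° → track 141.1°, groundspeed 148.3 kt
Leg 5: heading 130.5°; drift +1.6° → track 132.1°, groundspeed 147.6 kt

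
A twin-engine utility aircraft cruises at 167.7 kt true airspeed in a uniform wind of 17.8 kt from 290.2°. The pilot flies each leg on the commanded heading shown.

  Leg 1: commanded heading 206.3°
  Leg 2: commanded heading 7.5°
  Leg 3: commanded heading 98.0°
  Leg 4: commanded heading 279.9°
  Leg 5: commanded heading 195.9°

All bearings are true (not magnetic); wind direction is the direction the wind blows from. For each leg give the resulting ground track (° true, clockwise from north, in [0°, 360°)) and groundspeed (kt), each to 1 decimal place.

Leg 1: heading 206.3°; drift -6.1° → track 200.2°, groundspeed 166.8 kt
Leg 2: heading 7.5°; drift +6.1° → track 13.6°, groundspeed 164.7 kt
Leg 3: heading 98.0°; drift +1.2° → track 99.2°, groundspeed 185.1 kt
Leg 4: heading 279.9°; drift -1.2° → track 278.7°, groundspeed 150.2 kt
Leg 5: heading 195.9°; drift -6.0° → track 189.9°, groundspeed 170.0 kt

Leg 1: track=200.2°, groundspeed=166.8 kt
Leg 2: track=13.6°, groundspeed=164.7 kt
Leg 3: track=99.2°, groundspeed=185.1 kt
Leg 4: track=278.7°, groundspeed=150.2 kt
Leg 5: track=189.9°, groundspeed=170.0 kt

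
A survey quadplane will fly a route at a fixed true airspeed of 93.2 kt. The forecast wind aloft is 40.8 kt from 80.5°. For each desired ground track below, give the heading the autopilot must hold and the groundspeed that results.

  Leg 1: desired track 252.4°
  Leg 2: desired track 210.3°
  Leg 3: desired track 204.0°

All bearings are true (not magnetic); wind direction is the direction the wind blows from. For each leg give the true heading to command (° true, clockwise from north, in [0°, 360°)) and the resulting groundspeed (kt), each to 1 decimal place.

Leg 1: desired track 252.4°; wind correction -3.5° → command heading 248.9°, groundspeed 133.4 kt
Leg 2: desired track 210.3°; wind correction -19.7° → command heading 190.6°, groundspeed 113.9 kt
Leg 3: desired track 204.0°; wind correction -21.4° → command heading 182.6°, groundspeed 109.3 kt

Leg 1: heading=248.9°, groundspeed=133.4 kt
Leg 2: heading=190.6°, groundspeed=113.9 kt
Leg 3: heading=182.6°, groundspeed=109.3 kt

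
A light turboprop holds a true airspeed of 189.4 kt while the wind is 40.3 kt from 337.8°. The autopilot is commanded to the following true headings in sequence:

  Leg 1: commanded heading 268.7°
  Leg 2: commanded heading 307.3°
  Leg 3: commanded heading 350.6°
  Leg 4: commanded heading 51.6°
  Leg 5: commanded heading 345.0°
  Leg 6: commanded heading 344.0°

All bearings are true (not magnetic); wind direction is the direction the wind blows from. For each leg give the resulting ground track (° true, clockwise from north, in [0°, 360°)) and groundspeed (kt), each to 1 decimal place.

Leg 1: heading 268.7°; drift -12.1° → track 256.6°, groundspeed 179.0 kt
Leg 2: heading 307.3°; drift -7.5° → track 299.8°, groundspeed 156.0 kt
Leg 3: heading 350.6°; drift +3.4° → track 354.0°, groundspeed 150.4 kt
Leg 4: heading 51.6°; drift +12.3° → track 63.9°, groundspeed 182.3 kt
Leg 5: heading 345.0°; drift +1.9° → track 346.9°, groundspeed 149.5 kt
Leg 6: heading 344.0°; drift +1.7° → track 345.7°, groundspeed 149.4 kt

Leg 1: track=256.6°, groundspeed=179.0 kt
Leg 2: track=299.8°, groundspeed=156.0 kt
Leg 3: track=354.0°, groundspeed=150.4 kt
Leg 4: track=63.9°, groundspeed=182.3 kt
Leg 5: track=346.9°, groundspeed=149.5 kt
Leg 6: track=345.7°, groundspeed=149.4 kt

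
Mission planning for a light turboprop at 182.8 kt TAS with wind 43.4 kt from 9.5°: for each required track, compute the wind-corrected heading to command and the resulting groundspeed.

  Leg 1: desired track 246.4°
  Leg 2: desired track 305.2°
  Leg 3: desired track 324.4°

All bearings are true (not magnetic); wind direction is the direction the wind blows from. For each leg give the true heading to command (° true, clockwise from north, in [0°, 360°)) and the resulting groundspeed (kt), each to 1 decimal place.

Leg 1: desired track 246.4°; wind correction +11.5° → command heading 257.9°, groundspeed 202.8 kt
Leg 2: desired track 305.2°; wind correction +12.4° → command heading 317.6°, groundspeed 159.7 kt
Leg 3: desired track 324.4°; wind correction +9.7° → command heading 334.1°, groundspeed 149.6 kt

Leg 1: heading=257.9°, groundspeed=202.8 kt
Leg 2: heading=317.6°, groundspeed=159.7 kt
Leg 3: heading=334.1°, groundspeed=149.6 kt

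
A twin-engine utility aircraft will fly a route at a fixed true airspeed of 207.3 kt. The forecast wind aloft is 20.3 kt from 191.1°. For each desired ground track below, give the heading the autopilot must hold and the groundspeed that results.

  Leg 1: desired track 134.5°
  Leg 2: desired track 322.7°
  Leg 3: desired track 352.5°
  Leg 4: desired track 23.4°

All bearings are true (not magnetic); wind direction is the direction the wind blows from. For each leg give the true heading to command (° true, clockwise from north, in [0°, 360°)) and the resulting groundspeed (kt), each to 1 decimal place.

Leg 1: heading=139.2°, groundspeed=195.4 kt
Leg 2: heading=318.5°, groundspeed=220.2 kt
Leg 3: heading=350.7°, groundspeed=226.4 kt
Leg 4: heading=24.6°, groundspeed=227.1 kt

Leg 1: desired track 134.5°; wind correction +4.7° → command heading 139.2°, groundspeed 195.4 kt
Leg 2: desired track 322.7°; wind correction -4.2° → command heading 318.5°, groundspeed 220.2 kt
Leg 3: desired track 352.5°; wind correction -1.8° → command heading 350.7°, groundspeed 226.4 kt
Leg 4: desired track 23.4°; wind correction +1.2° → command heading 24.6°, groundspeed 227.1 kt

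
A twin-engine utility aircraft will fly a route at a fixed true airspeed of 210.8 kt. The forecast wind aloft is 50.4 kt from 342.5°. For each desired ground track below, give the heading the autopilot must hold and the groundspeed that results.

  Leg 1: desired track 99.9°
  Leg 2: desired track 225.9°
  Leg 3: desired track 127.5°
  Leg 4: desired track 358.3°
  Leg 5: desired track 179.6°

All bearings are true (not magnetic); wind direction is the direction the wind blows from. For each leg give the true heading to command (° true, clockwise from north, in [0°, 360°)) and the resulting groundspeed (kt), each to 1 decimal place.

Leg 1: desired track 99.9°; wind correction -12.3° → command heading 87.6°, groundspeed 229.2 kt
Leg 2: desired track 225.9°; wind correction +12.3° → command heading 238.2°, groundspeed 228.5 kt
Leg 3: desired track 127.5°; wind correction -7.9° → command heading 119.6°, groundspeed 250.1 kt
Leg 4: desired track 358.3°; wind correction -3.7° → command heading 354.6°, groundspeed 161.9 kt
Leg 5: desired track 179.6°; wind correction +4.0° → command heading 183.6°, groundspeed 258.5 kt

Leg 1: heading=87.6°, groundspeed=229.2 kt
Leg 2: heading=238.2°, groundspeed=228.5 kt
Leg 3: heading=119.6°, groundspeed=250.1 kt
Leg 4: heading=354.6°, groundspeed=161.9 kt
Leg 5: heading=183.6°, groundspeed=258.5 kt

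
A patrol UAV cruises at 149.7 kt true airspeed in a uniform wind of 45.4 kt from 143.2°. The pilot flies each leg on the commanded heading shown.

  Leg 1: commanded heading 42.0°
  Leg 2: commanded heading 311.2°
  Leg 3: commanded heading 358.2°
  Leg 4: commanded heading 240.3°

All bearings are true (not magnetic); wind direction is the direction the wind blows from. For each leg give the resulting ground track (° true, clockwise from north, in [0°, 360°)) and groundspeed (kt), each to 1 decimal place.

Leg 1: track=26.3°, groundspeed=164.7 kt
Leg 2: track=314.0°, groundspeed=194.3 kt
Leg 3: track=350.3°, groundspeed=188.7 kt
Leg 4: track=256.5°, groundspeed=161.7 kt

Leg 1: heading 42.0°; drift -15.7° → track 26.3°, groundspeed 164.7 kt
Leg 2: heading 311.2°; drift +2.8° → track 314.0°, groundspeed 194.3 kt
Leg 3: heading 358.2°; drift -7.9° → track 350.3°, groundspeed 188.7 kt
Leg 4: heading 240.3°; drift +16.2° → track 256.5°, groundspeed 161.7 kt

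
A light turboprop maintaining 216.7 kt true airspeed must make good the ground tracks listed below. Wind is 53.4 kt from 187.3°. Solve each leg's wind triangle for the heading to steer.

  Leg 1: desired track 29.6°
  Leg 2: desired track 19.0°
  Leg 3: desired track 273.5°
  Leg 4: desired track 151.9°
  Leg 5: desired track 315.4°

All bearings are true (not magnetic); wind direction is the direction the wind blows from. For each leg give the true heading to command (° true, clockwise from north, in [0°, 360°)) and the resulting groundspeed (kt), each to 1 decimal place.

Leg 1: desired track 29.6°; wind correction +5.4° → command heading 35.0°, groundspeed 265.2 kt
Leg 2: desired track 19.0°; wind correction +2.9° → command heading 21.9°, groundspeed 268.7 kt
Leg 3: desired track 273.5°; wind correction -14.2° → command heading 259.3°, groundspeed 206.5 kt
Leg 4: desired track 151.9°; wind correction +8.2° → command heading 160.1°, groundspeed 171.0 kt
Leg 5: desired track 315.4°; wind correction -11.2° → command heading 304.2°, groundspeed 245.5 kt

Leg 1: heading=35.0°, groundspeed=265.2 kt
Leg 2: heading=21.9°, groundspeed=268.7 kt
Leg 3: heading=259.3°, groundspeed=206.5 kt
Leg 4: heading=160.1°, groundspeed=171.0 kt
Leg 5: heading=304.2°, groundspeed=245.5 kt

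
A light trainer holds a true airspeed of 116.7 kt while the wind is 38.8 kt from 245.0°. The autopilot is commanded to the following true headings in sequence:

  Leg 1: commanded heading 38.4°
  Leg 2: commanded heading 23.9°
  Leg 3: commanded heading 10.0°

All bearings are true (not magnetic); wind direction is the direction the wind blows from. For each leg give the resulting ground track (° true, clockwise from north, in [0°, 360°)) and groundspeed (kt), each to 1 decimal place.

Leg 1: track=44.9°, groundspeed=152.4 kt
Leg 2: track=33.8°, groundspeed=148.2 kt
Leg 3: track=22.9°, groundspeed=142.5 kt

Leg 1: heading 38.4°; drift +6.5° → track 44.9°, groundspeed 152.4 kt
Leg 2: heading 23.9°; drift +9.9° → track 33.8°, groundspeed 148.2 kt
Leg 3: heading 10.0°; drift +12.9° → track 22.9°, groundspeed 142.5 kt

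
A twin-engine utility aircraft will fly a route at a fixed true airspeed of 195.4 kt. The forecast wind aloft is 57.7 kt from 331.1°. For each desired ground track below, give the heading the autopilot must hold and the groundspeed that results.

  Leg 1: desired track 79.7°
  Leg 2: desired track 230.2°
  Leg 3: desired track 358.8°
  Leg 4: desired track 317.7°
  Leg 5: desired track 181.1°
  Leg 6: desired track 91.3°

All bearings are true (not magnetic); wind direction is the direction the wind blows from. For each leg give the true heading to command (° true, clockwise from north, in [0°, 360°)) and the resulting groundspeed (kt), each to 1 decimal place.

Leg 1: heading=63.4°, groundspeed=206.0 kt
Leg 2: heading=247.1°, groundspeed=197.9 kt
Leg 3: heading=350.9°, groundspeed=142.5 kt
Leg 4: heading=321.6°, groundspeed=138.8 kt
Leg 5: heading=189.6°, groundspeed=243.2 kt
Leg 6: heading=76.5°, groundspeed=218.0 kt

Leg 1: desired track 79.7°; wind correction -16.3° → command heading 63.4°, groundspeed 206.0 kt
Leg 2: desired track 230.2°; wind correction +16.9° → command heading 247.1°, groundspeed 197.9 kt
Leg 3: desired track 358.8°; wind correction -7.9° → command heading 350.9°, groundspeed 142.5 kt
Leg 4: desired track 317.7°; wind correction +3.9° → command heading 321.6°, groundspeed 138.8 kt
Leg 5: desired track 181.1°; wind correction +8.5° → command heading 189.6°, groundspeed 243.2 kt
Leg 6: desired track 91.3°; wind correction -14.8° → command heading 76.5°, groundspeed 218.0 kt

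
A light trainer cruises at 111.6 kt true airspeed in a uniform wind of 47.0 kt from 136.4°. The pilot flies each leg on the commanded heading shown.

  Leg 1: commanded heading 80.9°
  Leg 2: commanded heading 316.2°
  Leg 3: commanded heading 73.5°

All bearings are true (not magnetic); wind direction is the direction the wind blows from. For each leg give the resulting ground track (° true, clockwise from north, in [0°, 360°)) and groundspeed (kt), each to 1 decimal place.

Leg 1: track=56.4°, groundspeed=93.4 kt
Leg 2: track=316.3°, groundspeed=158.6 kt
Leg 3: track=48.6°, groundspeed=99.4 kt

Leg 1: heading 80.9°; drift -24.5° → track 56.4°, groundspeed 93.4 kt
Leg 2: heading 316.2°; drift +0.1° → track 316.3°, groundspeed 158.6 kt
Leg 3: heading 73.5°; drift -24.9° → track 48.6°, groundspeed 99.4 kt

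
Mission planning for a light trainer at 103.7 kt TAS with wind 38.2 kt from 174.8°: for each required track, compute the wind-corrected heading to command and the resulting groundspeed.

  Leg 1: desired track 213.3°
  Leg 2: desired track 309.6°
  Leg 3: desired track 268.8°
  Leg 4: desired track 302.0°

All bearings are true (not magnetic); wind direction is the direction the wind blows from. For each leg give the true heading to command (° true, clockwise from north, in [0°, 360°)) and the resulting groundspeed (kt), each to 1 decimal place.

Leg 1: desired track 213.3°; wind correction -13.3° → command heading 200.0°, groundspeed 71.0 kt
Leg 2: desired track 309.6°; wind correction -15.2° → command heading 294.4°, groundspeed 127.0 kt
Leg 3: desired track 268.8°; wind correction -21.6° → command heading 247.2°, groundspeed 99.1 kt
Leg 4: desired track 302.0°; wind correction -17.1° → command heading 284.9°, groundspeed 122.2 kt

Leg 1: heading=200.0°, groundspeed=71.0 kt
Leg 2: heading=294.4°, groundspeed=127.0 kt
Leg 3: heading=247.2°, groundspeed=99.1 kt
Leg 4: heading=284.9°, groundspeed=122.2 kt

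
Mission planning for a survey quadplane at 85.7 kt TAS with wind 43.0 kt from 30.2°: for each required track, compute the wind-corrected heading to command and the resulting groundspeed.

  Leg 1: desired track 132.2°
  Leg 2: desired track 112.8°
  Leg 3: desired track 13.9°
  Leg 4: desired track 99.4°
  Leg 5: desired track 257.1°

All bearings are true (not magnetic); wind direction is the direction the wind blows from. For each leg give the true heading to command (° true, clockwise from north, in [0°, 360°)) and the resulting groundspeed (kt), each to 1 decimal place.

Leg 1: desired track 132.2°; wind correction -29.4° → command heading 102.8°, groundspeed 83.6 kt
Leg 2: desired track 112.8°; wind correction -29.8° → command heading 83.0°, groundspeed 68.8 kt
Leg 3: desired track 13.9°; wind correction +8.1° → command heading 22.0°, groundspeed 43.6 kt
Leg 4: desired track 99.4°; wind correction -28.0° → command heading 71.4°, groundspeed 60.4 kt
Leg 5: desired track 257.1°; wind correction +21.5° → command heading 278.6°, groundspeed 109.1 kt

Leg 1: heading=102.8°, groundspeed=83.6 kt
Leg 2: heading=83.0°, groundspeed=68.8 kt
Leg 3: heading=22.0°, groundspeed=43.6 kt
Leg 4: heading=71.4°, groundspeed=60.4 kt
Leg 5: heading=278.6°, groundspeed=109.1 kt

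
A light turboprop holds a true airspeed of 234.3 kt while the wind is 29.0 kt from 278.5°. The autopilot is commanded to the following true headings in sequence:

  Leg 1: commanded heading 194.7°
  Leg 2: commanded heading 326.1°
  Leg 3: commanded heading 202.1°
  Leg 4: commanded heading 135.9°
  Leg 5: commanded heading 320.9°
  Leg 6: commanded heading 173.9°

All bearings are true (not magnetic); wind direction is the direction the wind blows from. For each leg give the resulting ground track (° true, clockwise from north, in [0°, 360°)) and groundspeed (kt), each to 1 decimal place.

Leg 1: track=187.6°, groundspeed=233.0 kt
Leg 2: track=331.8°, groundspeed=215.8 kt
Leg 3: track=195.0°, groundspeed=229.2 kt
Leg 4: track=132.0°, groundspeed=257.9 kt
Leg 5: track=326.1°, groundspeed=213.8 kt
Leg 6: track=167.3°, groundspeed=243.2 kt

Leg 1: heading 194.7°; drift -7.1° → track 187.6°, groundspeed 233.0 kt
Leg 2: heading 326.1°; drift +5.7° → track 331.8°, groundspeed 215.8 kt
Leg 3: heading 202.1°; drift -7.1° → track 195.0°, groundspeed 229.2 kt
Leg 4: heading 135.9°; drift -3.9° → track 132.0°, groundspeed 257.9 kt
Leg 5: heading 320.9°; drift +5.2° → track 326.1°, groundspeed 213.8 kt
Leg 6: heading 173.9°; drift -6.6° → track 167.3°, groundspeed 243.2 kt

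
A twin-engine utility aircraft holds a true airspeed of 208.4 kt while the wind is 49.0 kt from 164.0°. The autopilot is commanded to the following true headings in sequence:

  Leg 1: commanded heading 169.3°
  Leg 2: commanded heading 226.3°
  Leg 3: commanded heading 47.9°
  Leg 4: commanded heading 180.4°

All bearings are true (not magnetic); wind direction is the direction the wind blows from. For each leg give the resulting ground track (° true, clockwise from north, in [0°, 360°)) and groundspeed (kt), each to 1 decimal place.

Leg 1: track=170.9°, groundspeed=159.7 kt
Leg 2: track=239.5°, groundspeed=190.6 kt
Leg 3: track=37.1°, groundspeed=234.1 kt
Leg 4: track=185.3°, groundspeed=162.0 kt

Leg 1: heading 169.3°; drift +1.6° → track 170.9°, groundspeed 159.7 kt
Leg 2: heading 226.3°; drift +13.2° → track 239.5°, groundspeed 190.6 kt
Leg 3: heading 47.9°; drift -10.8° → track 37.1°, groundspeed 234.1 kt
Leg 4: heading 180.4°; drift +4.9° → track 185.3°, groundspeed 162.0 kt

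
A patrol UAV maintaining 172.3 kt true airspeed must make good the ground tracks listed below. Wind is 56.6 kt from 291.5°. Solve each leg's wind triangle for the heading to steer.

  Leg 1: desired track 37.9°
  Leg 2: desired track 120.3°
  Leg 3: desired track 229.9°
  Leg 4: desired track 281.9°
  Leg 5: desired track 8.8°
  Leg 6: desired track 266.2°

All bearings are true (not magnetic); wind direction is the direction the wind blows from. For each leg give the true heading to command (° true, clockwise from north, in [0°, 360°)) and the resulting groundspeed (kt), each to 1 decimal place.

Leg 1: heading=19.5°, groundspeed=179.5 kt
Leg 2: heading=123.2°, groundspeed=228.0 kt
Leg 3: heading=246.7°, groundspeed=138.0 kt
Leg 4: heading=285.0°, groundspeed=116.2 kt
Leg 5: heading=350.1°, groundspeed=150.8 kt
Leg 6: heading=274.3°, groundspeed=119.4 kt

Leg 1: desired track 37.9°; wind correction -18.4° → command heading 19.5°, groundspeed 179.5 kt
Leg 2: desired track 120.3°; wind correction +2.9° → command heading 123.2°, groundspeed 228.0 kt
Leg 3: desired track 229.9°; wind correction +16.8° → command heading 246.7°, groundspeed 138.0 kt
Leg 4: desired track 281.9°; wind correction +3.1° → command heading 285.0°, groundspeed 116.2 kt
Leg 5: desired track 8.8°; wind correction -18.7° → command heading 350.1°, groundspeed 150.8 kt
Leg 6: desired track 266.2°; wind correction +8.1° → command heading 274.3°, groundspeed 119.4 kt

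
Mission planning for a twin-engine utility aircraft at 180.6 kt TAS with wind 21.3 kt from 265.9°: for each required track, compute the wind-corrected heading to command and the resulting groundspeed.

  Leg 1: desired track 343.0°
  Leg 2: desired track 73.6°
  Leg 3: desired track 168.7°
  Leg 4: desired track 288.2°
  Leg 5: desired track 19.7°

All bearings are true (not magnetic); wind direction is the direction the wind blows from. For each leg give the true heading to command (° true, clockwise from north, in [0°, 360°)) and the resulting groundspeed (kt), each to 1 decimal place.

Leg 1: desired track 343.0°; wind correction -6.6° → command heading 336.4°, groundspeed 174.6 kt
Leg 2: desired track 73.6°; wind correction -1.4° → command heading 72.2°, groundspeed 201.4 kt
Leg 3: desired track 168.7°; wind correction +6.7° → command heading 175.4°, groundspeed 182.0 kt
Leg 4: desired track 288.2°; wind correction -2.6° → command heading 285.6°, groundspeed 160.7 kt
Leg 5: desired track 19.7°; wind correction -6.2° → command heading 13.5°, groundspeed 188.1 kt

Leg 1: heading=336.4°, groundspeed=174.6 kt
Leg 2: heading=72.2°, groundspeed=201.4 kt
Leg 3: heading=175.4°, groundspeed=182.0 kt
Leg 4: heading=285.6°, groundspeed=160.7 kt
Leg 5: heading=13.5°, groundspeed=188.1 kt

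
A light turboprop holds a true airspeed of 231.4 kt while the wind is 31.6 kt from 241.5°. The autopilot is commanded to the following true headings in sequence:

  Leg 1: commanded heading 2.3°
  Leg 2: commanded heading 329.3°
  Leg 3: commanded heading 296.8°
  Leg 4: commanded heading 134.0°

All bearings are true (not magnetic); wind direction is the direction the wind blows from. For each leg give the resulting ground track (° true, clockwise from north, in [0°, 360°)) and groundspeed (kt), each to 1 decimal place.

Leg 1: track=8.6°, groundspeed=249.1 kt
Leg 2: track=337.1°, groundspeed=232.3 kt
Leg 3: track=303.7°, groundspeed=215.0 kt
Leg 4: track=126.9°, groundspeed=242.8 kt

Leg 1: heading 2.3°; drift +6.3° → track 8.6°, groundspeed 249.1 kt
Leg 2: heading 329.3°; drift +7.8° → track 337.1°, groundspeed 232.3 kt
Leg 3: heading 296.8°; drift +6.9° → track 303.7°, groundspeed 215.0 kt
Leg 4: heading 134.0°; drift -7.1° → track 126.9°, groundspeed 242.8 kt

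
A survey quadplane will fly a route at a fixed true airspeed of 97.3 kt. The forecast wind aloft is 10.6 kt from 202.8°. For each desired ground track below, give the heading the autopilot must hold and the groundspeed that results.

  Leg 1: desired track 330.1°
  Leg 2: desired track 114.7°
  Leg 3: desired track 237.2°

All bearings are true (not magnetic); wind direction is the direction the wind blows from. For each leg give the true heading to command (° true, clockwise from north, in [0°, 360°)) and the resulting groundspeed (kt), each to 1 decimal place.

Leg 1: desired track 330.1°; wind correction -5.0° → command heading 325.1°, groundspeed 103.4 kt
Leg 2: desired track 114.7°; wind correction +6.3° → command heading 121.0°, groundspeed 96.4 kt
Leg 3: desired track 237.2°; wind correction -3.5° → command heading 233.7°, groundspeed 88.4 kt

Leg 1: heading=325.1°, groundspeed=103.4 kt
Leg 2: heading=121.0°, groundspeed=96.4 kt
Leg 3: heading=233.7°, groundspeed=88.4 kt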